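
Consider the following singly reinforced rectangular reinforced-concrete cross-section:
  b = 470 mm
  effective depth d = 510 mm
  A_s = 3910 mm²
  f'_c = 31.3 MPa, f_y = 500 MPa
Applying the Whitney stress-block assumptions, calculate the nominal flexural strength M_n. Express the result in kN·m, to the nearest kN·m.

M_n ≈ 844 kN·m

T = A_s f_y = 3910 × 500 = 1955000 N = 1955 kN.
From C = T: a = T/(0.85 f'_c b) = 1955000/(0.85 × 31.3 × 470) = 156.35 mm.
M_n = T(d − a/2) = 1955 kN × (510 − 78.175) mm = 844.22 kN·m.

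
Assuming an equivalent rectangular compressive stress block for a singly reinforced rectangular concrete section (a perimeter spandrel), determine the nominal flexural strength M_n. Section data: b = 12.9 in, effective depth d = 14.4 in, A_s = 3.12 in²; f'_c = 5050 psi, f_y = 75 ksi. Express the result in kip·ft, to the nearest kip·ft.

T = A_s f_y = 3.12 × 75 = 234 kips.
a = T/(0.85 f'_c b) = 234/(0.85 × 5.05 × 12.9) = 4.226 in.
M_n = T(d − a/2) = 234 × (14.4 − 2.113) = 2875.2 kip·in = 2875.2/12 = 239.60 kip·ft.

M_n ≈ 240 kip·ft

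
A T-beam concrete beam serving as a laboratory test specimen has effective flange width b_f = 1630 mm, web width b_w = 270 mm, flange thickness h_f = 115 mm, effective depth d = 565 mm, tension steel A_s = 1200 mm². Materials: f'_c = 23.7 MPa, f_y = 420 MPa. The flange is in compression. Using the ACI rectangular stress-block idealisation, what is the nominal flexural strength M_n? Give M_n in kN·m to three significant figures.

Tension: T = A_s f_y = 1200 × 420 = 504000 N.
Try a within the flange: a = T/(0.85 f'_c b_f) = 504000/(0.85 × 23.7 × 1630) = 15.35 mm.
Since a = 15.35 ≤ h_f = 115 mm, the stress block lies entirely in the flange; analyse as a rectangular beam of width b_f.
M_n = T(d − a/2) = 504000 × (565 − 7.675) = 280.89 × 10⁶ N·mm.
M_n = 280.89 kN·m.

M_n ≈ 281 kN·m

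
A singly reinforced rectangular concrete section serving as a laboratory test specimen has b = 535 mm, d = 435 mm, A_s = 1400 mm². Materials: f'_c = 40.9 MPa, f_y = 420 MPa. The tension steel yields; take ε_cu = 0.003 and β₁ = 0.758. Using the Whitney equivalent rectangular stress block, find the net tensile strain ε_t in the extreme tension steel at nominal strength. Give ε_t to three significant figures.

a = A_s f_y/(0.85 f'_c b) = 31.61 mm.
β₁ = 0.758, so c = a/β₁ = 31.61/0.758 = 41.70 mm.
From the linear strain diagram with ε_cu = 0.003: ε_t = 0.003 (d − c)/c = 0.003 × (435 − 41.70)/41.70 = 0.0283.
Since ε_t ≥ 0.005, the section is tension-controlled.

ε_t ≈ 0.0283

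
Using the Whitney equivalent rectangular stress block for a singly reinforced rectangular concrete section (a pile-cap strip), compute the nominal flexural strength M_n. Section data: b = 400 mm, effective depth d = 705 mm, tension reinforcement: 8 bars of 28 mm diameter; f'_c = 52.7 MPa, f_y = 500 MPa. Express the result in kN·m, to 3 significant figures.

A_s = 8 × 616 = 4928 mm².
T = A_s f_y = 4928 × 500 = 2464000 N = 2464 kN.
From C = T: a = T/(0.85 f'_c b) = 2464000/(0.85 × 52.7 × 400) = 137.52 mm.
M_n = T(d − a/2) = 2464 kN × (705 − 68.76) mm = 1567.70 kN·m.

M_n ≈ 1570 kN·m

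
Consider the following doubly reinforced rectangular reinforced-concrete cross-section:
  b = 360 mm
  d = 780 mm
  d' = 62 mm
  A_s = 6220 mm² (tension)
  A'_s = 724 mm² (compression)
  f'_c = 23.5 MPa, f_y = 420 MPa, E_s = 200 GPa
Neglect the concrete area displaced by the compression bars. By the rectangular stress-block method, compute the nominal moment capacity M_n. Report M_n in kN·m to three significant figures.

Assume both tension and compression steel yield.
Net tension couple steel: A_s − A'_s = 5496 mm².
a = (A_s − A'_s) f_y / (0.85 f'_c b) = 2308320/(0.85 × 23.5 × 360) = 321.00 mm.
c = a/β₁ = 321.00/0.85 = 377.65 mm; ε'_s = 0.003(c − d')/c = 0.0025 ≥ f_y/E_s = 0.0021, so compression steel does yield.
M_n = (A_s − A'_s) f_y (d − a/2) + A'_s f_y (d − d') = [2308320 × (780 − 160.5) + 304080 × (780 − 62)] × 10⁻⁶ = 1430.00 + 218.33 = 1648.33 kN·m.

M_n ≈ 1650 kN·m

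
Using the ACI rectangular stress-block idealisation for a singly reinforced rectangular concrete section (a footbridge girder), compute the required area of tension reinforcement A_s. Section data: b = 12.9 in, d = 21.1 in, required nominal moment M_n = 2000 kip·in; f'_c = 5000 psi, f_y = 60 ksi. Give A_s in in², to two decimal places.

From M_n = 0.85 f'_c a b (d − a/2):
a = d − √(d² − 2M_n/(0.85 f'_c b)) = 21.1 − √(21.1² − 2 × 2000/(0.85 × 5 × 12.9)) = 1.806 in.
A_s = 0.85 f'_c a b / f_y = 0.85 × 5 × 1.806 × 12.9 / 60 = 1.650 in².

A_s ≈ 1.65 in²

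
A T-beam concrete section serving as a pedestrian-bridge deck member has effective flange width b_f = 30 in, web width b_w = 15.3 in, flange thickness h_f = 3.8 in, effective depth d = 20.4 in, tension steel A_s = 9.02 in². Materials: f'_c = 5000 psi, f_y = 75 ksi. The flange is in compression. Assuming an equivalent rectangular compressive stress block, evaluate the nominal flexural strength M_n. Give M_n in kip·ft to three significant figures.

M_n ≈ 989 kip·ft

Tension: T = A_s f_y = 9.02 × 75 = 676.5 kips.
Try a within the flange: a = T/(0.85 f'_c b_f) = 676.5/(0.85 × 5 × 30) = 5.306 in.
a = 5.306 > h_f = 3.8 in: the block extends into the web. Split into flange-overhang and web parts.
C_f = 0.85 f'_c (b_f − b_w) h_f = 0.85 × 5 × (30 − 15.3) × 3.8 = 237.4 kips.
Remaining web compression depth: a_w = (T − C_f)/(0.85 f'_c b_w) = (676.5 − 237.4)/(0.85 × 5 × 15.3) = 6.753 in.
M_n = C_f(d − h_f/2) + (T − C_f)(d − a_w/2) = 237.4 × (20.4 − 1.9) + 439.1 × (20.4 − 3.3765) = 4391.9 + 7475.0 = 11866.9 kip·in.
M_n = 11866.9/12 = 988.91 kip·ft.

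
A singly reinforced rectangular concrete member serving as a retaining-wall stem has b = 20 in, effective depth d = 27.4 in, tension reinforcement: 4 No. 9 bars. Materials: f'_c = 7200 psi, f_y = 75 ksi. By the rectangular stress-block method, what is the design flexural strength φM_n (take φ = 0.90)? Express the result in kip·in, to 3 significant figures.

φM_n ≈ 7070 kip·in

A_s = 4 × 1 = 4 in².
T = A_s f_y = 4 × 75 = 300 kips.
a = T/(0.85 f'_c b) = 300/(0.85 × 7.2 × 20) = 2.451 in.
M_n = T(d − a/2) = 300 × (27.4 − 1.2255) = 7852.4 kip·in.
φM_n = 0.90 × 7852.4 = 7067.2 kip·in.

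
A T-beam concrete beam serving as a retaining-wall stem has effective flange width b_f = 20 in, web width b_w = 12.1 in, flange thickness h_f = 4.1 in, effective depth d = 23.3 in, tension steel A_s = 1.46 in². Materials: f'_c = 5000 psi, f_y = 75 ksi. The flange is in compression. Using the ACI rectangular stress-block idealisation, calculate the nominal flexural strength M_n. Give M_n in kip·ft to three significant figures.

Tension: T = A_s f_y = 1.46 × 75 = 109.5 kips.
Try a within the flange: a = T/(0.85 f'_c b_f) = 109.5/(0.85 × 5 × 20) = 1.288 in.
Since a = 1.288 ≤ h_f = 4.1 in, the stress block lies entirely in the flange; analyse as a rectangular beam of width b_f.
M_n = T(d − a/2) = 109.5 × (23.3 − 0.644) = 2480.8 kip·in.
M_n = 2480.8/12 = 206.73 kip·ft.

M_n ≈ 207 kip·ft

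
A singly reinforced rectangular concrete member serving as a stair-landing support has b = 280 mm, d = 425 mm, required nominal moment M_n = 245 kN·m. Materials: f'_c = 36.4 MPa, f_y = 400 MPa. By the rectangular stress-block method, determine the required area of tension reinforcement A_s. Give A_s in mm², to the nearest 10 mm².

With M_n = 0.85 f'_c a b (d − a/2), solve the quadratic for a:
a = d − √(d² − 2M_n/(0.85 f'_c b)) = 425 − √(425² − 2 × 245×10⁶/(0.85 × 36.4 × 280)) = 72.77 mm.
A_s = 0.85 f'_c a b / f_y = 0.85 × 36.4 × 72.77 × 280 / 400 = 1576.1 mm².

A_s ≈ 1580 mm²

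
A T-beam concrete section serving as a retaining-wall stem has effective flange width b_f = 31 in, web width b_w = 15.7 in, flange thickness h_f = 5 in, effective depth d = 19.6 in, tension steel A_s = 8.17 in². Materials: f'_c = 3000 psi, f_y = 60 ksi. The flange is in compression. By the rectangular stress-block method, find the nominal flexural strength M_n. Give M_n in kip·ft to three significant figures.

M_n ≈ 669 kip·ft

Tension: T = A_s f_y = 8.17 × 60 = 490.2 kips.
Try a within the flange: a = T/(0.85 f'_c b_f) = 490.2/(0.85 × 3 × 31) = 6.201 in.
a = 6.201 > h_f = 5 in: the block extends into the web. Split into flange-overhang and web parts.
C_f = 0.85 f'_c (b_f − b_w) h_f = 0.85 × 3 × (31 − 15.7) × 5 = 195.1 kips.
Remaining web compression depth: a_w = (T − C_f)/(0.85 f'_c b_w) = (490.2 − 195.1)/(0.85 × 3 × 15.7) = 7.371 in.
M_n = C_f(d − h_f/2) + (T − C_f)(d − a_w/2) = 195.1 × (19.6 − 2.5) + 295.1 × (19.6 − 3.6855) = 3336.2 + 4696.4 = 8032.6 kip·in.
M_n = 8032.6/12 = 669.38 kip·ft.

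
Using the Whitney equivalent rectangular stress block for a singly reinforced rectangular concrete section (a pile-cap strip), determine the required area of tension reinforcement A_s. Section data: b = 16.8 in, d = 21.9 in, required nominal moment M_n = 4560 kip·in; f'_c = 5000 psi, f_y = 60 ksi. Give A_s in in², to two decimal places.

A_s ≈ 3.74 in²

From M_n = 0.85 f'_c a b (d − a/2):
a = d − √(d² − 2M_n/(0.85 f'_c b)) = 21.9 − √(21.9² − 2 × 4560/(0.85 × 5 × 16.8)) = 3.142 in.
A_s = 0.85 f'_c a b / f_y = 0.85 × 5 × 3.142 × 16.8 / 60 = 3.739 in².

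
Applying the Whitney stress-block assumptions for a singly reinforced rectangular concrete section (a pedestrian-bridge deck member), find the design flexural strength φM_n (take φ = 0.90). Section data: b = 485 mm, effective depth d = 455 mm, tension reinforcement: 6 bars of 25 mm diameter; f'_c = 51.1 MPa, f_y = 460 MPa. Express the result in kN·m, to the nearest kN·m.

A_s = 6 × 491 = 2946 mm².
T = A_s f_y = 2946 × 460 = 1355160 N = 1355.16 kN.
From C = T: a = T/(0.85 f'_c b) = 1355160/(0.85 × 51.1 × 485) = 64.33 mm.
M_n = T(d − a/2) = 1355.16 kN × (455 − 32.165) mm = 573.01 kN·m.
φM_n = 0.90 × 573.01 = 515.71 kN·m.

φM_n ≈ 516 kN·m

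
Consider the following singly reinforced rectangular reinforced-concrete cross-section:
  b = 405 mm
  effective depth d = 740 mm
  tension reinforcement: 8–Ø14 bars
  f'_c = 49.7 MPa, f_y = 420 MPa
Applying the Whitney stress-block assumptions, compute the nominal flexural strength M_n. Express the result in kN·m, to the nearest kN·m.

A_s = 8 × 154 = 1232 mm².
T = A_s f_y = 1232 × 420 = 517440 N = 517.44 kN.
From C = T: a = T/(0.85 f'_c b) = 517440/(0.85 × 49.7 × 405) = 30.24 mm.
M_n = T(d − a/2) = 517.44 kN × (740 − 15.12) mm = 375.08 kN·m.

M_n ≈ 375 kN·m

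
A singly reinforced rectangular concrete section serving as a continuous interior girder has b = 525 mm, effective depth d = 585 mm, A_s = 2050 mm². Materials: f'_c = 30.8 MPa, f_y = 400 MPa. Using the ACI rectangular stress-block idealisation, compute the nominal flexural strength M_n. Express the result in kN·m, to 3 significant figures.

M_n ≈ 455 kN·m

T = A_s f_y = 2050 × 400 = 820000 N = 820 kN.
From C = T: a = T/(0.85 f'_c b) = 820000/(0.85 × 30.8 × 525) = 59.66 mm.
M_n = T(d − a/2) = 820 kN × (585 − 29.83) mm = 455.24 kN·m.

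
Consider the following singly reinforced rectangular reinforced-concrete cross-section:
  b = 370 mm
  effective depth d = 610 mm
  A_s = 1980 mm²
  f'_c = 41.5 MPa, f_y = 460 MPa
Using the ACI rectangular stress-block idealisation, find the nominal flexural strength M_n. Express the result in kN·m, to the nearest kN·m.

T = A_s f_y = 1980 × 460 = 910800 N = 910.8 kN.
From C = T: a = T/(0.85 f'_c b) = 910800/(0.85 × 41.5 × 370) = 69.78 mm.
M_n = T(d − a/2) = 910.8 kN × (610 − 34.89) mm = 523.81 kN·m.

M_n ≈ 524 kN·m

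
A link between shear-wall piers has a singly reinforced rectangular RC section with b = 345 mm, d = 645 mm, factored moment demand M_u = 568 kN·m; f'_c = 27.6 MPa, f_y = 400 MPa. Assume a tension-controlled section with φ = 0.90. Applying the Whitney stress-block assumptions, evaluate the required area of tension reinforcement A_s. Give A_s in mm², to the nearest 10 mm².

M_n = M_u/φ = 568/0.90 = 631.111 kN·m.
With M_n = 0.85 f'_c a b (d − a/2), solve the quadratic for a:
a = d − √(d² − 2M_n/(0.85 f'_c b)) = 645 − √(645² − 2 × 631.111×10⁶/(0.85 × 27.6 × 345)) = 135.03 mm.
A_s = 0.85 f'_c a b / f_y = 0.85 × 27.6 × 135.03 × 345 / 400 = 2732.2 mm².

A_s ≈ 2730 mm²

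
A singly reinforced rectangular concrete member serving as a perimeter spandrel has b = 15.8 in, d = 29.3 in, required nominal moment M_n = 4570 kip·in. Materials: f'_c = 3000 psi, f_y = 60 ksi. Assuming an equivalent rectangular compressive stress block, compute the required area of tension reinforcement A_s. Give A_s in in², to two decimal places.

From M_n = 0.85 f'_c a b (d − a/2):
a = d − √(d² − 2M_n/(0.85 f'_c b)) = 29.3 − √(29.3² − 2 × 4570/(0.85 × 3 × 15.8)) = 4.168 in.
A_s = 0.85 f'_c a b / f_y = 0.85 × 3 × 4.168 × 15.8 / 60 = 2.799 in².

A_s ≈ 2.80 in²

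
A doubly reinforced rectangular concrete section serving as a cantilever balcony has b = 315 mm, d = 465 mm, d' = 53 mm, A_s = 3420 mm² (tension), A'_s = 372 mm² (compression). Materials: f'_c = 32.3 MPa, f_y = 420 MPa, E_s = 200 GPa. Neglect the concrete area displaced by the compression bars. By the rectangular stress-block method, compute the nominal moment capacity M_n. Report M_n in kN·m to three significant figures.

M_n ≈ 565 kN·m

Assume both tension and compression steel yield.
Net tension couple steel: A_s − A'_s = 3048 mm².
a = (A_s − A'_s) f_y / (0.85 f'_c b) = 1280160/(0.85 × 32.3 × 315) = 148.02 mm.
c = a/β₁ = 148.02/0.819 = 180.73 mm; ε'_s = 0.003(c − d')/c = 0.0021 ≥ f_y/E_s = 0.0021, so compression steel does yield.
M_n = (A_s − A'_s) f_y (d − a/2) + A'_s f_y (d − d') = [1280160 × (465 − 74.01) + 156240 × (465 − 53)] × 10⁻⁶ = 500.53 + 64.37 = 564.90 kN·m.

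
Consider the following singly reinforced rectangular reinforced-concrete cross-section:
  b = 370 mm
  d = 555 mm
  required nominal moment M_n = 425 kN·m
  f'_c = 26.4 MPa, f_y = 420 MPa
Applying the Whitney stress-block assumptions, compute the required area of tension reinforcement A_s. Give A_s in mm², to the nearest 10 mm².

With M_n = 0.85 f'_c a b (d − a/2), solve the quadratic for a:
a = d − √(d² − 2M_n/(0.85 f'_c b)) = 555 − √(555² − 2 × 425×10⁶/(0.85 × 26.4 × 370)) = 101.51 mm.
A_s = 0.85 f'_c a b / f_y = 0.85 × 26.4 × 101.51 × 370 / 420 = 2006.7 mm².

A_s ≈ 2010 mm²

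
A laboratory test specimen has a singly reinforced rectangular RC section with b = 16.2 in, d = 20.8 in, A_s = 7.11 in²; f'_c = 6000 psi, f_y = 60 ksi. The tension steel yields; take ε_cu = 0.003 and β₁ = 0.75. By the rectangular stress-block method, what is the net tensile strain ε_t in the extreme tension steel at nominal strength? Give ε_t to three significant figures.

ε_t ≈ 0.00606

a = A_s f_y/(0.85 f'_c b) = 5.163 in.
β₁ = 0.75, so c = a/β₁ = 5.163/0.75 = 6.884 in.
From the linear strain diagram with ε_cu = 0.003: ε_t = 0.003 (d − c)/c = 0.003 × (20.8 − 6.884)/6.884 = 0.00606.
Since ε_t ≥ 0.005, the section is tension-controlled.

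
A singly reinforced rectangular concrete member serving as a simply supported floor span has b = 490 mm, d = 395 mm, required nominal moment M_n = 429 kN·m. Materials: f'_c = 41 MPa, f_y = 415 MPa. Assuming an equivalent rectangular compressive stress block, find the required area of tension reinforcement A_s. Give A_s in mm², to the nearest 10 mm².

A_s ≈ 2870 mm²

With M_n = 0.85 f'_c a b (d − a/2), solve the quadratic for a:
a = d − √(d² − 2M_n/(0.85 f'_c b)) = 395 − √(395² − 2 × 429×10⁶/(0.85 × 41 × 490)) = 69.76 mm.
A_s = 0.85 f'_c a b / f_y = 0.85 × 41 × 69.76 × 490 / 415 = 2870.5 mm².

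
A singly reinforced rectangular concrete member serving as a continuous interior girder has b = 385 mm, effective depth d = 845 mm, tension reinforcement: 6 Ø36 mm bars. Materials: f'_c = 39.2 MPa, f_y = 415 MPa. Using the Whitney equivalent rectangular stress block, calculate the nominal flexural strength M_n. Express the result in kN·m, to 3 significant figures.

M_n ≈ 1890 kN·m

A_s = 6 × 1018 = 6108 mm².
T = A_s f_y = 6108 × 415 = 2534820 N = 2534.82 kN.
From C = T: a = T/(0.85 f'_c b) = 2534820/(0.85 × 39.2 × 385) = 197.60 mm.
M_n = T(d − a/2) = 2534.82 kN × (845 − 98.8) mm = 1891.48 kN·m.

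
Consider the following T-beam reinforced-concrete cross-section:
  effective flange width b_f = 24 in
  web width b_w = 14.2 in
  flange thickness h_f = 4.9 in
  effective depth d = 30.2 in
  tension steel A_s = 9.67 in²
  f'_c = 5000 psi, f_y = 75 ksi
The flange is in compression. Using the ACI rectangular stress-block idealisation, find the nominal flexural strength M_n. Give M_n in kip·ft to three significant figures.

M_n ≈ 1600 kip·ft

Tension: T = A_s f_y = 9.67 × 75 = 725.25 kips.
Try a within the flange: a = T/(0.85 f'_c b_f) = 725.25/(0.85 × 5 × 24) = 7.110 in.
a = 7.110 > h_f = 4.9 in: the block extends into the web. Split into flange-overhang and web parts.
C_f = 0.85 f'_c (b_f − b_w) h_f = 0.85 × 5 × (24 − 14.2) × 4.9 = 204.1 kips.
Remaining web compression depth: a_w = (T − C_f)/(0.85 f'_c b_w) = (725.25 − 204.1)/(0.85 × 5 × 14.2) = 8.635 in.
M_n = C_f(d − h_f/2) + (T − C_f)(d − a_w/2) = 204.1 × (30.2 − 2.45) + 521.15 × (30.2 − 4.3175) = 5663.8 + 13488.7 = 19152.5 kip·in.
M_n = 19152.5/12 = 1596.04 kip·ft.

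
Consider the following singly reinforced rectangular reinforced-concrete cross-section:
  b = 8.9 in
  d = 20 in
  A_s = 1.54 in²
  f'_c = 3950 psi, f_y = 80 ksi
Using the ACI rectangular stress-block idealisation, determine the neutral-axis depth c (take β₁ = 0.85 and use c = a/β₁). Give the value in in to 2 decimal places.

c ≈ 4.85 in

T = A_s f_y = 1.54 × 80 = 123.2 kips.
a = T/(0.85 f'_c b) = 123.2/(0.85 × 3.95 × 8.9) = 4.1229 in.
With β₁ = 0.85, c = a/β₁ = 4.1229/0.85 = 4.85 in.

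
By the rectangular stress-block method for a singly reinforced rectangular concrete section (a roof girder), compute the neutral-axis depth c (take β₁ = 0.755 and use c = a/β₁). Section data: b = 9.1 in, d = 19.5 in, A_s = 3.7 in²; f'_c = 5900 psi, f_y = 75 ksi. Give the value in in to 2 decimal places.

c ≈ 8.05 in

T = A_s f_y = 3.7 × 75 = 277.5 kips.
a = T/(0.85 f'_c b) = 277.5/(0.85 × 5.9 × 9.1) = 6.0807 in.
With β₁ = 0.755, c = a/β₁ = 6.0807/0.755 = 8.05 in.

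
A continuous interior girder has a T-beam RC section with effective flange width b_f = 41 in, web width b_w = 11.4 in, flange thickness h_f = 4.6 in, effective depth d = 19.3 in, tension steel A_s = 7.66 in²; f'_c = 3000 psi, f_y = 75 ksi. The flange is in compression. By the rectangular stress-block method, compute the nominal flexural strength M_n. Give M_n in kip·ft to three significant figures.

M_n ≈ 783 kip·ft

Tension: T = A_s f_y = 7.66 × 75 = 574.5 kips.
Try a within the flange: a = T/(0.85 f'_c b_f) = 574.5/(0.85 × 3 × 41) = 5.495 in.
a = 5.495 > h_f = 4.6 in: the block extends into the web. Split into flange-overhang and web parts.
C_f = 0.85 f'_c (b_f − b_w) h_f = 0.85 × 3 × (41 − 11.4) × 4.6 = 347.2 kips.
Remaining web compression depth: a_w = (T − C_f)/(0.85 f'_c b_w) = (574.5 − 347.2)/(0.85 × 3 × 11.4) = 7.819 in.
M_n = C_f(d − h_f/2) + (T − C_f)(d − a_w/2) = 347.2 × (19.3 − 2.3) + 227.3 × (19.3 − 3.9095) = 5902.4 + 3498.3 = 9400.7 kip·in.
M_n = 9400.7/12 = 783.39 kip·ft.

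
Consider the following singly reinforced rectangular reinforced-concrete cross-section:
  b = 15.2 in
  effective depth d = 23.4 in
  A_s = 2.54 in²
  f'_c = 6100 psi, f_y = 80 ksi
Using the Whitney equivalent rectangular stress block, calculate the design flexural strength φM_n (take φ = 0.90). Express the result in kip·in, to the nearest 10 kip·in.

T = A_s f_y = 2.54 × 80 = 203.2 kips.
a = T/(0.85 f'_c b) = 203.2/(0.85 × 6.1 × 15.2) = 2.578 in.
M_n = T(d − a/2) = 203.2 × (23.4 − 1.289) = 4493.0 kip·in.
φM_n = 0.90 × 4493.0 = 4043.7 kip·in.

φM_n ≈ 4040 kip·in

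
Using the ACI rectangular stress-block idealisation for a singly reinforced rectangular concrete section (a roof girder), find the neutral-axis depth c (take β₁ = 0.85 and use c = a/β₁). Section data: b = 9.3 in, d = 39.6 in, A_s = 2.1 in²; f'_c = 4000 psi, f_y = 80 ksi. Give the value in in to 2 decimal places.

T = A_s f_y = 2.1 × 80 = 168 kips.
a = T/(0.85 f'_c b) = 168/(0.85 × 4 × 9.3) = 5.3131 in.
With β₁ = 0.85, c = a/β₁ = 5.3131/0.85 = 6.25 in.

c ≈ 6.25 in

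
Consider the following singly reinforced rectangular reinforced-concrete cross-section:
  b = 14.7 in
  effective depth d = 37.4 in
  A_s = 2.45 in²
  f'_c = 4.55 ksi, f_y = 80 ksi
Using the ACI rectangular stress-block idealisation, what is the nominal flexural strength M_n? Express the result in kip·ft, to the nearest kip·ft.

M_n ≈ 583 kip·ft

T = A_s f_y = 2.45 × 80 = 196 kips.
a = T/(0.85 f'_c b) = 196/(0.85 × 4.55 × 14.7) = 3.448 in.
M_n = T(d − a/2) = 196 × (37.4 − 1.724) = 6992.5 kip·in = 6992.5/12 = 582.71 kip·ft.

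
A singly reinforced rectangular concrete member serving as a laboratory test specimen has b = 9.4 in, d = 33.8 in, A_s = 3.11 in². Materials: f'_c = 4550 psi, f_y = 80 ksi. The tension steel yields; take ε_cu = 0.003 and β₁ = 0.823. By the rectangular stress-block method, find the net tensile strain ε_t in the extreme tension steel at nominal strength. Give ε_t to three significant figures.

a = A_s f_y/(0.85 f'_c b) = 6.844 in.
β₁ = 0.823, so c = a/β₁ = 6.844/0.823 = 8.316 in.
From the linear strain diagram with ε_cu = 0.003: ε_t = 0.003 (d − c)/c = 0.003 × (33.8 − 8.316)/8.316 = 0.00919.
Since ε_t ≥ 0.005, the section is tension-controlled.

ε_t ≈ 0.00919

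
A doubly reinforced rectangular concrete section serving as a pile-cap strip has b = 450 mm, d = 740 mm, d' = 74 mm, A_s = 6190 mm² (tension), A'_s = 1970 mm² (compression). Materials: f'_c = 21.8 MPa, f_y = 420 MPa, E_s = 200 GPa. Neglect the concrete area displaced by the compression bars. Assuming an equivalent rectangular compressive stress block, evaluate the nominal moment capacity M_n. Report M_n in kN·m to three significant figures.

M_n ≈ 1670 kN·m

Assume both tension and compression steel yield.
Net tension couple steel: A_s − A'_s = 4220 mm².
a = (A_s − A'_s) f_y / (0.85 f'_c b) = 1772400/(0.85 × 21.8 × 450) = 212.56 mm.
c = a/β₁ = 212.56/0.85 = 250.07 mm; ε'_s = 0.003(c − d')/c = 0.0021 ≥ f_y/E_s = 0.0021, so compression steel does yield.
M_n = (A_s − A'_s) f_y (d − a/2) + A'_s f_y (d − d') = [1772400 × (740 − 106.28) + 827400 × (740 − 74)] × 10⁻⁶ = 1123.21 + 551.05 = 1674.26 kN·m.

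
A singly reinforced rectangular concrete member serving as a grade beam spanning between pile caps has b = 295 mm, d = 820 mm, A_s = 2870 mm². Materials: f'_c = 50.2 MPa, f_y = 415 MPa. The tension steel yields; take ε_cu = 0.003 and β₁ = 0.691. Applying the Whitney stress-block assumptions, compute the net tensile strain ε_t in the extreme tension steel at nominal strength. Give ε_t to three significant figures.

ε_t ≈ 0.0150

a = A_s f_y/(0.85 f'_c b) = 94.62 mm.
β₁ = 0.691, so c = a/β₁ = 94.62/0.691 = 136.93 mm.
From the linear strain diagram with ε_cu = 0.003: ε_t = 0.003 (d − c)/c = 0.003 × (820 − 136.93)/136.93 = 0.0150.
Since ε_t ≥ 0.005, the section is tension-controlled.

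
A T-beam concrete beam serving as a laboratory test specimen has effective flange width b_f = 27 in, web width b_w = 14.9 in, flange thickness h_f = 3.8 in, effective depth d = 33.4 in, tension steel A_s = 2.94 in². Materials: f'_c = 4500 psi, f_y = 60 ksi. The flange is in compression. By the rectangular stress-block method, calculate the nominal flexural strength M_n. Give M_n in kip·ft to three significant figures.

Tension: T = A_s f_y = 2.94 × 60 = 176.4 kips.
Try a within the flange: a = T/(0.85 f'_c b_f) = 176.4/(0.85 × 4.5 × 27) = 1.708 in.
Since a = 1.708 ≤ h_f = 3.8 in, the stress block lies entirely in the flange; analyse as a rectangular beam of width b_f.
M_n = T(d − a/2) = 176.4 × (33.4 − 0.854) = 5741.1 kip·in.
M_n = 5741.1/12 = 478.43 kip·ft.

M_n ≈ 478 kip·ft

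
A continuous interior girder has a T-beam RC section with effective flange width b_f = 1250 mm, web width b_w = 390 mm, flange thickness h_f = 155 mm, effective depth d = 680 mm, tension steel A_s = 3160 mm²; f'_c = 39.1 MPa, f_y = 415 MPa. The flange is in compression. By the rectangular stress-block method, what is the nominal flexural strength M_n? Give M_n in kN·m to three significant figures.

Tension: T = A_s f_y = 3160 × 415 = 1311400 N.
Try a within the flange: a = T/(0.85 f'_c b_f) = 1311400/(0.85 × 39.1 × 1250) = 31.57 mm.
Since a = 31.57 ≤ h_f = 155 mm, the stress block lies entirely in the flange; analyse as a rectangular beam of width b_f.
M_n = T(d − a/2) = 1311400 × (680 − 15.785) = 871.05 × 10⁶ N·mm.
M_n = 871.05 kN·m.

M_n ≈ 871 kN·m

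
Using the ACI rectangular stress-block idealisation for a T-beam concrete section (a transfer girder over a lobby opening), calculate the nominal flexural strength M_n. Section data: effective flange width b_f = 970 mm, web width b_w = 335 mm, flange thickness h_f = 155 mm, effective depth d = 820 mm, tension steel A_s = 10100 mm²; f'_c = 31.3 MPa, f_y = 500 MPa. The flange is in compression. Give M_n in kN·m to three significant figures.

Tension: T = A_s f_y = 10100 × 500 = 5050000 N.
Try a within the flange: a = T/(0.85 f'_c b_f) = 5050000/(0.85 × 31.3 × 970) = 195.68 mm.
a = 195.68 > h_f = 155 mm: the block extends into the web. Split into flange-overhang and web parts.
C_f = 0.85 f'_c (b_f − b_w) h_f = 0.85 × 31.3 × (970 − 335) × 155 = 2618597 N.
Remaining web compression depth: a_w = (T − C_f)/(0.85 f'_c b_w) = (5050000 − 2618597)/(0.85 × 31.3 × 335) = 272.80 mm.
M_n = C_f(d − h_f/2) + (T − C_f)(d − a_w/2) = 2618597 × (820 − 77.5) + 2431403 × (820 − 136.4) = 1944.31 + 1662.11 = 3606.42 × 10⁶ N·mm.
M_n = 3606.42 kN·m.

M_n ≈ 3610 kN·m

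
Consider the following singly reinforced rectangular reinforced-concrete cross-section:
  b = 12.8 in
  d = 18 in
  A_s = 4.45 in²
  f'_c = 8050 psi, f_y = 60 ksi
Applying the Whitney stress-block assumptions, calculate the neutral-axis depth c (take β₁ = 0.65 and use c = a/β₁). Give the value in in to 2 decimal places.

c ≈ 4.69 in

T = A_s f_y = 4.45 × 60 = 267 kips.
a = T/(0.85 f'_c b) = 267/(0.85 × 8.05 × 12.8) = 3.0485 in.
With β₁ = 0.65, c = a/β₁ = 3.0485/0.65 = 4.69 in.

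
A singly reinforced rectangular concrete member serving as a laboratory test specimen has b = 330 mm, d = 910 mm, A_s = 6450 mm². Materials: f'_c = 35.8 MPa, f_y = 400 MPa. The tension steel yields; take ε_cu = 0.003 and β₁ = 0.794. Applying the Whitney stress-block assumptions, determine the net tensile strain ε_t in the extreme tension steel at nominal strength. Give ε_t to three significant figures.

ε_t ≈ 0.00544

a = A_s f_y/(0.85 f'_c b) = 256.92 mm.
β₁ = 0.794, so c = a/β₁ = 256.92/0.794 = 323.58 mm.
From the linear strain diagram with ε_cu = 0.003: ε_t = 0.003 (d − c)/c = 0.003 × (910 − 323.58)/323.58 = 0.00544.
Since ε_t ≥ 0.005, the section is tension-controlled.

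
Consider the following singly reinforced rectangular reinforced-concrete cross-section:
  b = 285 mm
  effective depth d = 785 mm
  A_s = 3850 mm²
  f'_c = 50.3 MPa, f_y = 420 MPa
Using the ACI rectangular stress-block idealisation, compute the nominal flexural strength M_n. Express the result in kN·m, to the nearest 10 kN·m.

T = A_s f_y = 3850 × 420 = 1617000 N = 1617 kN.
From C = T: a = T/(0.85 f'_c b) = 1617000/(0.85 × 50.3 × 285) = 132.70 mm.
M_n = T(d − a/2) = 1617 kN × (785 − 66.35) mm = 1162.06 kN·m.

M_n ≈ 1160 kN·m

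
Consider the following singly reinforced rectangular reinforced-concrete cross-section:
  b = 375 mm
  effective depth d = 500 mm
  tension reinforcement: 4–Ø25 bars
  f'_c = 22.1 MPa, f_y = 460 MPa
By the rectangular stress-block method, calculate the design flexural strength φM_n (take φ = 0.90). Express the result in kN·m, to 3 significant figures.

A_s = 4 × 491 = 1964 mm².
T = A_s f_y = 1964 × 460 = 903440 N = 903.44 kN.
From C = T: a = T/(0.85 f'_c b) = 903440/(0.85 × 22.1 × 375) = 128.25 mm.
M_n = T(d − a/2) = 903.44 kN × (500 − 64.125) mm = 393.79 kN·m.
φM_n = 0.90 × 393.79 = 354.41 kN·m.

φM_n ≈ 354 kN·m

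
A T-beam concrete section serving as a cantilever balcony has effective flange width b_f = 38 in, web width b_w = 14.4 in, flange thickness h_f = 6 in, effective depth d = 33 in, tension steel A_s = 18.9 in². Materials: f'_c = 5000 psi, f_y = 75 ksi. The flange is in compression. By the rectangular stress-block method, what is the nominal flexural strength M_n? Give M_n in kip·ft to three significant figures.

Tension: T = A_s f_y = 18.9 × 75 = 1417.5 kips.
Try a within the flange: a = T/(0.85 f'_c b_f) = 1417.5/(0.85 × 5 × 38) = 8.777 in.
a = 8.777 > h_f = 6 in: the block extends into the web. Split into flange-overhang and web parts.
C_f = 0.85 f'_c (b_f − b_w) h_f = 0.85 × 5 × (38 − 14.4) × 6 = 601.8 kips.
Remaining web compression depth: a_w = (T − C_f)/(0.85 f'_c b_w) = (1417.5 − 601.8)/(0.85 × 5 × 14.4) = 13.328 in.
M_n = C_f(d − h_f/2) + (T − C_f)(d − a_w/2) = 601.8 × (33 − 3) + 815.7 × (33 − 6.664) = 18054.0 + 21482.3 = 39536.3 kip·in.
M_n = 39536.3/12 = 3294.69 kip·ft.

M_n ≈ 3290 kip·ft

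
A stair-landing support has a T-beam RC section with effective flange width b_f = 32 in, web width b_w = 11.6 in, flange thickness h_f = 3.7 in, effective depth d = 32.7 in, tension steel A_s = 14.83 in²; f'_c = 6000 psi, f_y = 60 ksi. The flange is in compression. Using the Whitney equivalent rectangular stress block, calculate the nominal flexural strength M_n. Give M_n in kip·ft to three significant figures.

M_n ≈ 2190 kip·ft

Tension: T = A_s f_y = 14.83 × 60 = 889.8 kips.
Try a within the flange: a = T/(0.85 f'_c b_f) = 889.8/(0.85 × 6 × 32) = 5.452 in.
a = 5.452 > h_f = 3.7 in: the block extends into the web. Split into flange-overhang and web parts.
C_f = 0.85 f'_c (b_f − b_w) h_f = 0.85 × 6 × (32 − 11.6) × 3.7 = 384.9 kips.
Remaining web compression depth: a_w = (T − C_f)/(0.85 f'_c b_w) = (889.8 − 384.9)/(0.85 × 6 × 11.6) = 8.534 in.
M_n = C_f(d − h_f/2) + (T − C_f)(d − a_w/2) = 384.9 × (32.7 − 1.85) + 504.9 × (32.7 − 4.267) = 11874.2 + 14355.8 = 26230.0 kip·in.
M_n = 26230.0/12 = 2185.83 kip·ft.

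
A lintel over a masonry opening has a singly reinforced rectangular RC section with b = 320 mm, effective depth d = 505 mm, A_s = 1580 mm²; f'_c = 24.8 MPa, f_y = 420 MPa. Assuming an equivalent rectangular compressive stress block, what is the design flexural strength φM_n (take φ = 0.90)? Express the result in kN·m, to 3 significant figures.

φM_n ≈ 272 kN·m

T = A_s f_y = 1580 × 420 = 663600 N = 663.6 kN.
From C = T: a = T/(0.85 f'_c b) = 663600/(0.85 × 24.8 × 320) = 98.38 mm.
M_n = T(d − a/2) = 663.6 kN × (505 − 49.19) mm = 302.48 kN·m.
φM_n = 0.90 × 302.48 = 272.23 kN·m.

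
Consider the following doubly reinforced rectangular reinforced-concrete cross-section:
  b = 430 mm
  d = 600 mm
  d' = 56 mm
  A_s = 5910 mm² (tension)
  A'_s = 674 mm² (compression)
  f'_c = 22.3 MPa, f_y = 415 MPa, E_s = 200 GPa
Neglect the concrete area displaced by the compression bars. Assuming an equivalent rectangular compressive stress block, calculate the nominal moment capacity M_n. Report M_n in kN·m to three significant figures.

Assume both tension and compression steel yield.
Net tension couple steel: A_s − A'_s = 5236 mm².
a = (A_s − A'_s) f_y / (0.85 f'_c b) = 2172940/(0.85 × 22.3 × 430) = 266.60 mm.
c = a/β₁ = 266.60/0.85 = 313.65 mm; ε'_s = 0.003(c − d')/c = 0.0025 ≥ f_y/E_s = 0.0021, so compression steel does yield.
M_n = (A_s − A'_s) f_y (d − a/2) + A'_s f_y (d − d') = [2172940 × (600 − 133.3) + 279710 × (600 − 56)] × 10⁻⁶ = 1014.11 + 152.16 = 1166.27 kN·m.

M_n ≈ 1170 kN·m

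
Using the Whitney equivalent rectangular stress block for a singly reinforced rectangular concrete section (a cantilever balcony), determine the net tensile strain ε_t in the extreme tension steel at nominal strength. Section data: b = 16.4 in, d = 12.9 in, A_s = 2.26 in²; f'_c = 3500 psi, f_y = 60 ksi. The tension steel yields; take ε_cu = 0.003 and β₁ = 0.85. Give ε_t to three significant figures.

ε_t ≈ 0.00884

a = A_s f_y/(0.85 f'_c b) = 2.779 in.
β₁ = 0.85, so c = a/β₁ = 2.779/0.85 = 3.269 in.
From the linear strain diagram with ε_cu = 0.003: ε_t = 0.003 (d − c)/c = 0.003 × (12.9 − 3.269)/3.269 = 0.00884.
Since ε_t ≥ 0.005, the section is tension-controlled.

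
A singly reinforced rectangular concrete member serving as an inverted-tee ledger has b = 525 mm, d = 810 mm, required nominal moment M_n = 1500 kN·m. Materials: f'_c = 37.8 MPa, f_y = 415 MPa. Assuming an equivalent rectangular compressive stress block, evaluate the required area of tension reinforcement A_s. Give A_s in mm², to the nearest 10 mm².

With M_n = 0.85 f'_c a b (d − a/2), solve the quadratic for a:
a = d − √(d² − 2M_n/(0.85 f'_c b)) = 810 − √(810² − 2 × 1500×10⁶/(0.85 × 37.8 × 525)) = 118.44 mm.
A_s = 0.85 f'_c a b / f_y = 0.85 × 37.8 × 118.44 × 525 / 415 = 4814.2 mm².

A_s ≈ 4810 mm²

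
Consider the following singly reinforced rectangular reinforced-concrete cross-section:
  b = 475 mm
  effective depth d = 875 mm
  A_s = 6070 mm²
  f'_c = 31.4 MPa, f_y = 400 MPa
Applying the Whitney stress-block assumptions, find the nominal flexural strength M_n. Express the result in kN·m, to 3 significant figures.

T = A_s f_y = 6070 × 400 = 2428000 N = 2428 kN.
From C = T: a = T/(0.85 f'_c b) = 2428000/(0.85 × 31.4 × 475) = 191.52 mm.
M_n = T(d − a/2) = 2428 kN × (875 − 95.76) mm = 1891.99 kN·m.

M_n ≈ 1890 kN·m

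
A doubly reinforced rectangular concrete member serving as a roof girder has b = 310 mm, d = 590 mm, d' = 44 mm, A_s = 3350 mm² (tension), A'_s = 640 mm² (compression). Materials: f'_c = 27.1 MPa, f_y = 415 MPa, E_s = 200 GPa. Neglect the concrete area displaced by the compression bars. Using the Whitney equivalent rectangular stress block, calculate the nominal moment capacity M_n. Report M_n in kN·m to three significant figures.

M_n ≈ 720 kN·m

Assume both tension and compression steel yield.
Net tension couple steel: A_s − A'_s = 2710 mm².
a = (A_s − A'_s) f_y / (0.85 f'_c b) = 1124650/(0.85 × 27.1 × 310) = 157.50 mm.
c = a/β₁ = 157.50/0.85 = 185.29 mm; ε'_s = 0.003(c − d')/c = 0.0023 ≥ f_y/E_s = 0.0021, so compression steel does yield.
M_n = (A_s − A'_s) f_y (d − a/2) + A'_s f_y (d − d') = [1124650 × (590 − 78.75) + 265600 × (590 − 44)] × 10⁻⁶ = 574.98 + 145.02 = 720.00 kN·m.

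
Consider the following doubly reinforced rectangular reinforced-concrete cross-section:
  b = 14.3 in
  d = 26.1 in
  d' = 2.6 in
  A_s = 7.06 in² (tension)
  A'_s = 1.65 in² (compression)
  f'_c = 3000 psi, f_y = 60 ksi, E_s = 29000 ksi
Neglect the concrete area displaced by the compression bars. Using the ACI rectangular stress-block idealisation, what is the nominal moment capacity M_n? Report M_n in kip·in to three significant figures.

Assume both steels yield.
a = (A_s − A'_s) f_y/(0.85 f'_c b) = (7.06 − 1.65) × 60/(0.85 × 3 × 14.3) = 8.902 in.
c = a/β₁ = 8.902/0.85 = 10.473 in; ε'_s = 0.003(c − d')/c = 0.0023 ≥ ε_y = 0.0021, so the compression steel yields.
M_n = (A_s − A'_s) f_y (d − a/2) + A'_s f_y (d − d') = 324.6 × (26.1 − 4.451) + 99 × (26.1 − 2.6) = 7027.3 + 2326.5 = 9353.8 kip·in.

M_n ≈ 9350 kip·in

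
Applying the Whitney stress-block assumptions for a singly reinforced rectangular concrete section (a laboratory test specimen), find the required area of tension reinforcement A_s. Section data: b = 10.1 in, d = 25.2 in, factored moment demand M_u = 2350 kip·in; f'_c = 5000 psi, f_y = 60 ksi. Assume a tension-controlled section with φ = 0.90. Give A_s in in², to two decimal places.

A_s ≈ 1.82 in²

M_n = M_u/φ = 2350/0.90 = 2611.11 kip·in.
From M_n = 0.85 f'_c a b (d − a/2):
a = d − √(d² − 2M_n/(0.85 f'_c b)) = 25.2 − √(25.2² − 2 × 2611.11/(0.85 × 5 × 10.1)) = 2.542 in.
A_s = 0.85 f'_c a b / f_y = 0.85 × 5 × 2.542 × 10.1 / 60 = 1.819 in².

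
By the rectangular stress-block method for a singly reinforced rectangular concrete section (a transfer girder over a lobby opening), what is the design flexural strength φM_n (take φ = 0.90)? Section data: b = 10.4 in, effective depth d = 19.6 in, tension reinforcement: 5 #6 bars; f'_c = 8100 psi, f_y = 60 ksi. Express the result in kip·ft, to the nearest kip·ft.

φM_n ≈ 185 kip·ft

A_s = 5 × 0.44 = 2.2 in².
T = A_s f_y = 2.2 × 60 = 132 kips.
a = T/(0.85 f'_c b) = 132/(0.85 × 8.1 × 10.4) = 1.843 in.
M_n = T(d − a/2) = 132 × (19.6 − 0.9215) = 2465.6 kip·in = 2465.6/12 = 205.47 kip·ft.
φM_n = 0.90 × 205.47 = 184.92 kip·ft.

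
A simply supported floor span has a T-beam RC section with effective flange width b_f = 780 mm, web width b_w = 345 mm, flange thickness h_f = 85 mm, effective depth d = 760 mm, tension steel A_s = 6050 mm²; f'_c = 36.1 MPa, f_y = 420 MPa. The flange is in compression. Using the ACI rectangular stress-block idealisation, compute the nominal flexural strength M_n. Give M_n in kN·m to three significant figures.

Tension: T = A_s f_y = 6050 × 420 = 2541000 N.
Try a within the flange: a = T/(0.85 f'_c b_f) = 2541000/(0.85 × 36.1 × 780) = 106.17 mm.
a = 106.17 > h_f = 85 mm: the block extends into the web. Split into flange-overhang and web parts.
C_f = 0.85 f'_c (b_f − b_w) h_f = 0.85 × 36.1 × (780 − 345) × 85 = 1134578 N.
Remaining web compression depth: a_w = (T − C_f)/(0.85 f'_c b_w) = (2541000 − 1134578)/(0.85 × 36.1 × 345) = 132.85 mm.
M_n = C_f(d − h_f/2) + (T − C_f)(d − a_w/2) = 1134578 × (760 − 42.5) + 1406422 × (760 − 66.425) = 814.06 + 975.46 = 1789.52 × 10⁶ N·mm.
M_n = 1789.52 kN·m.

M_n ≈ 1790 kN·m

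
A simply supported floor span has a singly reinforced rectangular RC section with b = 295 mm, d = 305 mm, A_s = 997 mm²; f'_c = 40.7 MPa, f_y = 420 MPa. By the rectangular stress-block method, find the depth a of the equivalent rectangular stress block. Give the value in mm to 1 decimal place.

a ≈ 41.0 mm

T = A_s f_y = 997 × 420 = 418740 N = 418.74 kN.
Setting C = 0.85 f'_c a b equal to T: a = 418740/(0.85 × 40.7 × 295) = 41.0 mm.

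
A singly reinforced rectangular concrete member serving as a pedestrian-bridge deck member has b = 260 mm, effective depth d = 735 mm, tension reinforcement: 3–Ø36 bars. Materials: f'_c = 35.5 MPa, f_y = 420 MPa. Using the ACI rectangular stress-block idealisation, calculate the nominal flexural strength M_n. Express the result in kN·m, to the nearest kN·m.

M_n ≈ 838 kN·m

A_s = 3 × 1018 = 3054 mm².
T = A_s f_y = 3054 × 420 = 1282680 N = 1282.68 kN.
From C = T: a = T/(0.85 f'_c b) = 1282680/(0.85 × 35.5 × 260) = 163.49 mm.
M_n = T(d − a/2) = 1282.68 kN × (735 − 81.745) mm = 837.92 kN·m.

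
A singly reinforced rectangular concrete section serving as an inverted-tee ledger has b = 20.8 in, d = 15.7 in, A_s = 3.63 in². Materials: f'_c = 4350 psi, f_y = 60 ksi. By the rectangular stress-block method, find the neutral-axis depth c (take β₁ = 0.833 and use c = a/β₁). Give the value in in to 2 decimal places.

c ≈ 3.40 in

T = A_s f_y = 3.63 × 60 = 217.8 kips.
a = T/(0.85 f'_c b) = 217.8/(0.85 × 4.35 × 20.8) = 2.8320 in.
With β₁ = 0.833, c = a/β₁ = 2.8320/0.833 = 3.40 in.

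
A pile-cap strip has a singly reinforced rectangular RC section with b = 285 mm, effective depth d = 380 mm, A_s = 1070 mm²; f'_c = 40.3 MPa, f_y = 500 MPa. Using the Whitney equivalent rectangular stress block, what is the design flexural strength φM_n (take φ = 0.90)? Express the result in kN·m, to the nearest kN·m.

φM_n ≈ 170 kN·m

T = A_s f_y = 1070 × 500 = 535000 N = 535 kN.
From C = T: a = T/(0.85 f'_c b) = 535000/(0.85 × 40.3 × 285) = 54.80 mm.
M_n = T(d − a/2) = 535 kN × (380 − 27.4) mm = 188.64 kN·m.
φM_n = 0.90 × 188.64 = 169.78 kN·m.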